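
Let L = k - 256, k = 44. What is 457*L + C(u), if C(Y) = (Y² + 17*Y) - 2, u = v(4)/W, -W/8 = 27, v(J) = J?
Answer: -282520493/2916 ≈ -96886.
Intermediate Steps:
W = -216 (W = -8*27 = -216)
u = -1/54 (u = 4/(-216) = 4*(-1/216) = -1/54 ≈ -0.018519)
L = -212 (L = 44 - 256 = -212)
C(Y) = -2 + Y² + 17*Y
457*L + C(u) = 457*(-212) + (-2 + (-1/54)² + 17*(-1/54)) = -96884 + (-2 + 1/2916 - 17/54) = -96884 - 6749/2916 = -282520493/2916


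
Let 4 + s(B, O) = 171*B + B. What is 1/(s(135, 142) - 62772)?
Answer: -1/39556 ≈ -2.5281e-5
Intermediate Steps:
s(B, O) = -4 + 172*B (s(B, O) = -4 + (171*B + B) = -4 + 172*B)
1/(s(135, 142) - 62772) = 1/((-4 + 172*135) - 62772) = 1/((-4 + 23220) - 62772) = 1/(23216 - 62772) = 1/(-39556) = -1/39556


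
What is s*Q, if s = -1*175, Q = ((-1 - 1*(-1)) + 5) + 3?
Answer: -1400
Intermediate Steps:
Q = 8 (Q = ((-1 + 1) + 5) + 3 = (0 + 5) + 3 = 5 + 3 = 8)
s = -175
s*Q = -175*8 = -1400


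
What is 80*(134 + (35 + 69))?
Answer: 19040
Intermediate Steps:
80*(134 + (35 + 69)) = 80*(134 + 104) = 80*238 = 19040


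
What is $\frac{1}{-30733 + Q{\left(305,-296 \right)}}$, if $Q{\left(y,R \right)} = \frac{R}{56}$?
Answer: $- \frac{7}{215168} \approx -3.2533 \cdot 10^{-5}$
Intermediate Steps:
$Q{\left(y,R \right)} = \frac{R}{56}$ ($Q{\left(y,R \right)} = R \frac{1}{56} = \frac{R}{56}$)
$\frac{1}{-30733 + Q{\left(305,-296 \right)}} = \frac{1}{-30733 + \frac{1}{56} \left(-296\right)} = \frac{1}{-30733 - \frac{37}{7}} = \frac{1}{- \frac{215168}{7}} = - \frac{7}{215168}$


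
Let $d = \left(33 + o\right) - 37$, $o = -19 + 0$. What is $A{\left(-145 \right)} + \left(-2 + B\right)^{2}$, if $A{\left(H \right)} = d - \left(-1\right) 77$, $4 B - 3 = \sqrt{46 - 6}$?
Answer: $\frac{929}{16} - \frac{5 \sqrt{10}}{4} \approx 54.11$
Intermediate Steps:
$o = -19$
$d = -23$ ($d = \left(33 - 19\right) - 37 = 14 - 37 = -23$)
$B = \frac{3}{4} + \frac{\sqrt{10}}{2}$ ($B = \frac{3}{4} + \frac{\sqrt{46 - 6}}{4} = \frac{3}{4} + \frac{\sqrt{40}}{4} = \frac{3}{4} + \frac{2 \sqrt{10}}{4} = \frac{3}{4} + \frac{\sqrt{10}}{2} \approx 2.3311$)
$A{\left(H \right)} = 54$ ($A{\left(H \right)} = -23 - \left(-1\right) 77 = -23 - -77 = -23 + 77 = 54$)
$A{\left(-145 \right)} + \left(-2 + B\right)^{2} = 54 + \left(-2 + \left(\frac{3}{4} + \frac{\sqrt{10}}{2}\right)\right)^{2} = 54 + \left(- \frac{5}{4} + \frac{\sqrt{10}}{2}\right)^{2}$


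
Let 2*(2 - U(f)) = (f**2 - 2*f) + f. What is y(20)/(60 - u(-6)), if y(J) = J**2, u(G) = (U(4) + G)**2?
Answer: -10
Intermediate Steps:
U(f) = 2 + f/2 - f**2/2 (U(f) = 2 - ((f**2 - 2*f) + f)/2 = 2 - (f**2 - f)/2 = 2 + (f/2 - f**2/2) = 2 + f/2 - f**2/2)
u(G) = (-4 + G)**2 (u(G) = ((2 + (1/2)*4 - 1/2*4**2) + G)**2 = ((2 + 2 - 1/2*16) + G)**2 = ((2 + 2 - 8) + G)**2 = (-4 + G)**2)
y(20)/(60 - u(-6)) = 20**2/(60 - (-4 - 6)**2) = 400/(60 - 1*(-10)**2) = 400/(60 - 1*100) = 400/(60 - 100) = 400/(-40) = 400*(-1/40) = -10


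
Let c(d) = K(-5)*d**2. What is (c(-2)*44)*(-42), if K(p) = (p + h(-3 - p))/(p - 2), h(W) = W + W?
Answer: -1056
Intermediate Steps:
h(W) = 2*W
K(p) = (-6 - p)/(-2 + p) (K(p) = (p + 2*(-3 - p))/(p - 2) = (p + (-6 - 2*p))/(-2 + p) = (-6 - p)/(-2 + p))
c(d) = d**2/7 (c(d) = ((-6 - 1*(-5))/(-2 - 5))*d**2 = ((-6 + 5)/(-7))*d**2 = (-1/7*(-1))*d**2 = d**2/7)
(c(-2)*44)*(-42) = (((1/7)*(-2)**2)*44)*(-42) = (((1/7)*4)*44)*(-42) = ((4/7)*44)*(-42) = (176/7)*(-42) = -1056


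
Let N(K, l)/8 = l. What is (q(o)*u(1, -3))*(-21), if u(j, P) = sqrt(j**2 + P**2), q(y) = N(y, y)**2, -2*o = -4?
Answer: -5376*sqrt(10) ≈ -17000.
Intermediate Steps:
o = 2 (o = -1/2*(-4) = 2)
N(K, l) = 8*l
q(y) = 64*y**2 (q(y) = (8*y)**2 = 64*y**2)
u(j, P) = sqrt(P**2 + j**2)
(q(o)*u(1, -3))*(-21) = ((64*2**2)*sqrt((-3)**2 + 1**2))*(-21) = ((64*4)*sqrt(9 + 1))*(-21) = (256*sqrt(10))*(-21) = -5376*sqrt(10)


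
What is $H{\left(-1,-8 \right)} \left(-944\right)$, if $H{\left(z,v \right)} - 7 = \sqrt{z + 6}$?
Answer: $-6608 - 944 \sqrt{5} \approx -8718.8$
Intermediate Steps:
$H{\left(z,v \right)} = 7 + \sqrt{6 + z}$ ($H{\left(z,v \right)} = 7 + \sqrt{z + 6} = 7 + \sqrt{6 + z}$)
$H{\left(-1,-8 \right)} \left(-944\right) = \left(7 + \sqrt{6 - 1}\right) \left(-944\right) = \left(7 + \sqrt{5}\right) \left(-944\right) = -6608 - 944 \sqrt{5}$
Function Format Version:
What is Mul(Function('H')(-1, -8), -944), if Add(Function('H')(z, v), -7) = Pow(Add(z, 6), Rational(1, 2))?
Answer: Add(-6608, Mul(-944, Pow(5, Rational(1, 2)))) ≈ -8718.8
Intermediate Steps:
Function('H')(z, v) = Add(7, Pow(Add(6, z), Rational(1, 2))) (Function('H')(z, v) = Add(7, Pow(Add(z, 6), Rational(1, 2))) = Add(7, Pow(Add(6, z), Rational(1, 2))))
Mul(Function('H')(-1, -8), -944) = Mul(Add(7, Pow(Add(6, -1), Rational(1, 2))), -944) = Mul(Add(7, Pow(5, Rational(1, 2))), -944) = Add(-6608, Mul(-944, Pow(5, Rational(1, 2))))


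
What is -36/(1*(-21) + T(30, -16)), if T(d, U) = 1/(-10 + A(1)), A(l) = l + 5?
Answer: 144/85 ≈ 1.6941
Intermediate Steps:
A(l) = 5 + l
T(d, U) = -1/4 (T(d, U) = 1/(-10 + (5 + 1)) = 1/(-10 + 6) = 1/(-4) = -1/4)
-36/(1*(-21) + T(30, -16)) = -36/(1*(-21) - 1/4) = -36/(-21 - 1/4) = -36/(-85/4) = -36*(-4/85) = 144/85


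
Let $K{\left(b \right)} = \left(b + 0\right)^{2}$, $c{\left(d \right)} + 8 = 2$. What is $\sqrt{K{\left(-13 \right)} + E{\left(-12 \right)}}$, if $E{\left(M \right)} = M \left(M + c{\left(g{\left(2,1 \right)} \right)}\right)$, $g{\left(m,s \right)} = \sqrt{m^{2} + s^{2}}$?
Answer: $\sqrt{385} \approx 19.621$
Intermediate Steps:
$c{\left(d \right)} = -6$ ($c{\left(d \right)} = -8 + 2 = -6$)
$K{\left(b \right)} = b^{2}$
$E{\left(M \right)} = M \left(-6 + M\right)$ ($E{\left(M \right)} = M \left(M - 6\right) = M \left(-6 + M\right)$)
$\sqrt{K{\left(-13 \right)} + E{\left(-12 \right)}} = \sqrt{\left(-13\right)^{2} - 12 \left(-6 - 12\right)} = \sqrt{169 - -216} = \sqrt{169 + 216} = \sqrt{385}$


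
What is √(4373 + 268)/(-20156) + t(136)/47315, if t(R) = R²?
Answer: 18496/47315 - √4641/20156 ≈ 0.38753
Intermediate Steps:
√(4373 + 268)/(-20156) + t(136)/47315 = √(4373 + 268)/(-20156) + 136²/47315 = √4641*(-1/20156) + 18496*(1/47315) = -√4641/20156 + 18496/47315 = 18496/47315 - √4641/20156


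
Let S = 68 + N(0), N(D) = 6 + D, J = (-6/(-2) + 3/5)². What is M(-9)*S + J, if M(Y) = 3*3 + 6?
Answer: 28074/25 ≈ 1123.0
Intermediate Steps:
M(Y) = 15 (M(Y) = 9 + 6 = 15)
J = 324/25 (J = (-6*(-½) + 3*(⅕))² = (3 + ⅗)² = (18/5)² = 324/25 ≈ 12.960)
S = 74 (S = 68 + (6 + 0) = 68 + 6 = 74)
M(-9)*S + J = 15*74 + 324/25 = 1110 + 324/25 = 28074/25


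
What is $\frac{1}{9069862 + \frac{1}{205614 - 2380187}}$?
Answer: $\frac{2174573}{19723077018925} \approx 1.1026 \cdot 10^{-7}$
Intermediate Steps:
$\frac{1}{9069862 + \frac{1}{205614 - 2380187}} = \frac{1}{9069862 + \frac{1}{-2174573}} = \frac{1}{9069862 - \frac{1}{2174573}} = \frac{1}{\frac{19723077018925}{2174573}} = \frac{2174573}{19723077018925}$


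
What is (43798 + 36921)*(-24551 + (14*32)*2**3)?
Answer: -1692435273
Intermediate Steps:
(43798 + 36921)*(-24551 + (14*32)*2**3) = 80719*(-24551 + 448*8) = 80719*(-24551 + 3584) = 80719*(-20967) = -1692435273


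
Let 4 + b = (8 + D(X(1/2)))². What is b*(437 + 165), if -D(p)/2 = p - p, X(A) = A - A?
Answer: 36120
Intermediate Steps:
X(A) = 0
D(p) = 0 (D(p) = -2*(p - p) = -2*0 = 0)
b = 60 (b = -4 + (8 + 0)² = -4 + 8² = -4 + 64 = 60)
b*(437 + 165) = 60*(437 + 165) = 60*602 = 36120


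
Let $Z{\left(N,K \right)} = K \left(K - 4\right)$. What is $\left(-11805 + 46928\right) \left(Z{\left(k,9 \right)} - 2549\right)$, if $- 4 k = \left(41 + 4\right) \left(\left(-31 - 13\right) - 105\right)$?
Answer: $-87947992$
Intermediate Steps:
$k = \frac{6705}{4}$ ($k = - \frac{\left(41 + 4\right) \left(\left(-31 - 13\right) - 105\right)}{4} = - \frac{45 \left(-44 - 105\right)}{4} = - \frac{45 \left(-149\right)}{4} = \left(- \frac{1}{4}\right) \left(-6705\right) = \frac{6705}{4} \approx 1676.3$)
$Z{\left(N,K \right)} = K \left(-4 + K\right)$
$\left(-11805 + 46928\right) \left(Z{\left(k,9 \right)} - 2549\right) = \left(-11805 + 46928\right) \left(9 \left(-4 + 9\right) - 2549\right) = 35123 \left(9 \cdot 5 - 2549\right) = 35123 \left(45 - 2549\right) = 35123 \left(-2504\right) = -87947992$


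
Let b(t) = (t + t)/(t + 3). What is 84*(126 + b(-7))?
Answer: 10878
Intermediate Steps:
b(t) = 2*t/(3 + t) (b(t) = (2*t)/(3 + t) = 2*t/(3 + t))
84*(126 + b(-7)) = 84*(126 + 2*(-7)/(3 - 7)) = 84*(126 + 2*(-7)/(-4)) = 84*(126 + 2*(-7)*(-¼)) = 84*(126 + 7/2) = 84*(259/2) = 10878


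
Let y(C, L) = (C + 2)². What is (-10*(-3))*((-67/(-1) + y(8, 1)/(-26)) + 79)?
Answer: 55440/13 ≈ 4264.6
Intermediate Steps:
y(C, L) = (2 + C)²
(-10*(-3))*((-67/(-1) + y(8, 1)/(-26)) + 79) = (-10*(-3))*((-67/(-1) + (2 + 8)²/(-26)) + 79) = 30*((-67*(-1) + 10²*(-1/26)) + 79) = 30*((67 + 100*(-1/26)) + 79) = 30*((67 - 50/13) + 79) = 30*(821/13 + 79) = 30*(1848/13) = 55440/13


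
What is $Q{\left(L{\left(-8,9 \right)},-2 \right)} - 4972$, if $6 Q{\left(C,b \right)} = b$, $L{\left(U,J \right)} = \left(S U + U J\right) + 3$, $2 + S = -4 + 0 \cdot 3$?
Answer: $- \frac{14917}{3} \approx -4972.3$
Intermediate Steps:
$S = -6$ ($S = -2 + \left(-4 + 0 \cdot 3\right) = -2 + \left(-4 + 0\right) = -2 - 4 = -6$)
$L{\left(U,J \right)} = 3 - 6 U + J U$ ($L{\left(U,J \right)} = \left(- 6 U + U J\right) + 3 = \left(- 6 U + J U\right) + 3 = 3 - 6 U + J U$)
$Q{\left(C,b \right)} = \frac{b}{6}$
$Q{\left(L{\left(-8,9 \right)},-2 \right)} - 4972 = \frac{1}{6} \left(-2\right) - 4972 = - \frac{1}{3} - 4972 = - \frac{14917}{3}$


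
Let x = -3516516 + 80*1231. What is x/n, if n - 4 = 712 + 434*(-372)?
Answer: 854509/40183 ≈ 21.265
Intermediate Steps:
n = -160732 (n = 4 + (712 + 434*(-372)) = 4 + (712 - 161448) = 4 - 160736 = -160732)
x = -3418036 (x = -3516516 + 98480 = -3418036)
x/n = -3418036/(-160732) = -3418036*(-1/160732) = 854509/40183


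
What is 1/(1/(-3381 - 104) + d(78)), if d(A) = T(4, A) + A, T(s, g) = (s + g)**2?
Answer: 3485/23704969 ≈ 0.00014702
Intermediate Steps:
T(s, g) = (g + s)**2
d(A) = A + (4 + A)**2 (d(A) = (A + 4)**2 + A = (4 + A)**2 + A = A + (4 + A)**2)
1/(1/(-3381 - 104) + d(78)) = 1/(1/(-3381 - 104) + (78 + (4 + 78)**2)) = 1/(1/(-3485) + (78 + 82**2)) = 1/(-1/3485 + (78 + 6724)) = 1/(-1/3485 + 6802) = 1/(23704969/3485) = 3485/23704969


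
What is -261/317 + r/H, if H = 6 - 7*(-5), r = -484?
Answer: -164129/12997 ≈ -12.628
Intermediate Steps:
H = 41 (H = 6 + 35 = 41)
-261/317 + r/H = -261/317 - 484/41 = -164129/12997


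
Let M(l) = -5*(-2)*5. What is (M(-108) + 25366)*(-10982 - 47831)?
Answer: -1494791208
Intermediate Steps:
M(l) = 50 (M(l) = 10*5 = 50)
(M(-108) + 25366)*(-10982 - 47831) = (50 + 25366)*(-10982 - 47831) = 25416*(-58813) = -1494791208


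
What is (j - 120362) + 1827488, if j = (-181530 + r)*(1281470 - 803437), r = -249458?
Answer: -206024779478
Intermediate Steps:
j = -206026486604 (j = (-181530 - 249458)*(1281470 - 803437) = -430988*478033 = -206026486604)
(j - 120362) + 1827488 = (-206026486604 - 120362) + 1827488 = -206026606966 + 1827488 = -206024779478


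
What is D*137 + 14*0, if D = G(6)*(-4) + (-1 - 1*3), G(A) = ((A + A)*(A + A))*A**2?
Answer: -2841380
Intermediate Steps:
G(A) = 4*A**4 (G(A) = ((2*A)*(2*A))*A**2 = (4*A**2)*A**2 = 4*A**4)
D = -20740 (D = (4*6**4)*(-4) + (-1 - 1*3) = (4*1296)*(-4) + (-1 - 3) = 5184*(-4) - 4 = -20736 - 4 = -20740)
D*137 + 14*0 = -20740*137 + 14*0 = -2841380 + 0 = -2841380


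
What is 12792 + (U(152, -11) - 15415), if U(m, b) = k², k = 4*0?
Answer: -2623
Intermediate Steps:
k = 0
U(m, b) = 0 (U(m, b) = 0² = 0)
12792 + (U(152, -11) - 15415) = 12792 + (0 - 15415) = 12792 - 15415 = -2623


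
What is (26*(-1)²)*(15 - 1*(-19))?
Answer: 884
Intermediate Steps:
(26*(-1)²)*(15 - 1*(-19)) = (26*1)*(15 + 19) = 26*34 = 884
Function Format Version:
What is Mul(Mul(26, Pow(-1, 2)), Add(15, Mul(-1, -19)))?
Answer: 884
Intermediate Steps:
Mul(Mul(26, Pow(-1, 2)), Add(15, Mul(-1, -19))) = Mul(Mul(26, 1), Add(15, 19)) = Mul(26, 34) = 884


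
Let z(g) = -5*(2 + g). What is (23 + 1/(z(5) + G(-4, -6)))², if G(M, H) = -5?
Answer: 844561/1600 ≈ 527.85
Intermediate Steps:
z(g) = -10 - 5*g
(23 + 1/(z(5) + G(-4, -6)))² = (23 + 1/((-10 - 5*5) - 5))² = (23 + 1/((-10 - 25) - 5))² = (23 + 1/(-35 - 5))² = (23 + 1/(-40))² = (23 - 1/40)² = (919/40)² = 844561/1600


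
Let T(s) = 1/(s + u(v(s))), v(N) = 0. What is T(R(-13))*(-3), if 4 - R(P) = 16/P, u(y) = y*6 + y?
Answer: -39/68 ≈ -0.57353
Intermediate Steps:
u(y) = 7*y (u(y) = 6*y + y = 7*y)
R(P) = 4 - 16/P
T(s) = 1/s (T(s) = 1/(s + 7*0) = 1/(s + 0) = 1/s)
T(R(-13))*(-3) = -3/(4 - 16/(-13)) = -3/(4 - 16*(-1/13)) = -3/(4 + 16/13) = -3/(68/13) = (13/68)*(-3) = -39/68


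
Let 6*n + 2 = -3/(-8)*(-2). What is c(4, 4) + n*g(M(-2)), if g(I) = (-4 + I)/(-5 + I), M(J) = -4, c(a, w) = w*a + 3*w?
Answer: 745/27 ≈ 27.593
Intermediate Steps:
c(a, w) = 3*w + a*w (c(a, w) = a*w + 3*w = 3*w + a*w)
n = -11/24 (n = -1/3 + (-3/(-8)*(-2))/6 = -1/3 + (-3*(-1/8)*(-2))/6 = -1/3 + ((3/8)*(-2))/6 = -1/3 + (1/6)*(-3/4) = -1/3 - 1/8 = -11/24 ≈ -0.45833)
g(I) = (-4 + I)/(-5 + I)
c(4, 4) + n*g(M(-2)) = 4*(3 + 4) - 11*(-4 - 4)/(24*(-5 - 4)) = 4*7 - 11*(-8)/(24*(-9)) = 28 - (-11)*(-8)/216 = 28 - 11/24*8/9 = 28 - 11/27 = 745/27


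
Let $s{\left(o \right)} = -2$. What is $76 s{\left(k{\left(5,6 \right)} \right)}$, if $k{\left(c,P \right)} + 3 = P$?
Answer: $-152$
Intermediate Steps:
$k{\left(c,P \right)} = -3 + P$
$76 s{\left(k{\left(5,6 \right)} \right)} = 76 \left(-2\right) = -152$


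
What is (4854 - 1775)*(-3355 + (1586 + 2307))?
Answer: 1656502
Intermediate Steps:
(4854 - 1775)*(-3355 + (1586 + 2307)) = 3079*(-3355 + 3893) = 3079*538 = 1656502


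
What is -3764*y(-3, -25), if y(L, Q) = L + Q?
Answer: 105392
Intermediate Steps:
-3764*y(-3, -25) = -3764*(-3 - 25) = -3764*(-28) = 105392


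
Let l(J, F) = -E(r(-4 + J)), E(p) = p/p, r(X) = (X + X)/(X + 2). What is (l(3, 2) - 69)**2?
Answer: 4900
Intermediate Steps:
r(X) = 2*X/(2 + X) (r(X) = (2*X)/(2 + X) = 2*X/(2 + X))
E(p) = 1
l(J, F) = -1 (l(J, F) = -1*1 = -1)
(l(3, 2) - 69)**2 = (-1 - 69)**2 = (-70)**2 = 4900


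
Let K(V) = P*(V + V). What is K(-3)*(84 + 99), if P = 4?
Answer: -4392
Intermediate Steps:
K(V) = 8*V (K(V) = 4*(V + V) = 4*(2*V) = 8*V)
K(-3)*(84 + 99) = (8*(-3))*(84 + 99) = -24*183 = -4392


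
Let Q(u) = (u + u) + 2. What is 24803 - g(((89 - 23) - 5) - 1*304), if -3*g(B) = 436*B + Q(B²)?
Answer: 86561/3 ≈ 28854.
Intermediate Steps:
Q(u) = 2 + 2*u (Q(u) = 2*u + 2 = 2 + 2*u)
g(B) = -⅔ - 436*B/3 - 2*B²/3 (g(B) = -(436*B + (2 + 2*B²))/3 = -(2 + 2*B² + 436*B)/3 = -⅔ - 436*B/3 - 2*B²/3)
24803 - g(((89 - 23) - 5) - 1*304) = 24803 - (-⅔ - 436*(((89 - 23) - 5) - 1*304)/3 - 2*(((89 - 23) - 5) - 1*304)²/3) = 24803 - (-⅔ - 436*((66 - 5) - 304)/3 - 2*((66 - 5) - 304)²/3) = 24803 - (-⅔ - 436*(61 - 304)/3 - 2*(61 - 304)²/3) = 24803 - (-⅔ - 436/3*(-243) - ⅔*(-243)²) = 24803 - (-⅔ + 35316 - ⅔*59049) = 24803 - (-⅔ + 35316 - 39366) = 24803 - 1*(-12152/3) = 24803 + 12152/3 = 86561/3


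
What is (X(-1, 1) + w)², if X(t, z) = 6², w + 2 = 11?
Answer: 2025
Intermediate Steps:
w = 9 (w = -2 + 11 = 9)
X(t, z) = 36
(X(-1, 1) + w)² = (36 + 9)² = 45² = 2025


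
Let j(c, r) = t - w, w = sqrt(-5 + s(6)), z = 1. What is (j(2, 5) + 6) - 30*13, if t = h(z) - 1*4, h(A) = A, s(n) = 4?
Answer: -387 - I ≈ -387.0 - 1.0*I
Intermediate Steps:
w = I (w = sqrt(-5 + 4) = sqrt(-1) = I ≈ 1.0*I)
t = -3 (t = 1 - 1*4 = 1 - 4 = -3)
j(c, r) = -3 - I
(j(2, 5) + 6) - 30*13 = ((-3 - I) + 6) - 30*13 = (3 - I) - 390 = -387 - I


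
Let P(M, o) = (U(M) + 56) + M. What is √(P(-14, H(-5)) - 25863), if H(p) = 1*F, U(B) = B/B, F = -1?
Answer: 2*I*√6455 ≈ 160.69*I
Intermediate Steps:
U(B) = 1
H(p) = -1 (H(p) = 1*(-1) = -1)
P(M, o) = 57 + M (P(M, o) = (1 + 56) + M = 57 + M)
√(P(-14, H(-5)) - 25863) = √((57 - 14) - 25863) = √(43 - 25863) = √(-25820) = 2*I*√6455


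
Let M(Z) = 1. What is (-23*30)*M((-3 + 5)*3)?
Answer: -690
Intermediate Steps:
(-23*30)*M((-3 + 5)*3) = -23*30*1 = -690*1 = -690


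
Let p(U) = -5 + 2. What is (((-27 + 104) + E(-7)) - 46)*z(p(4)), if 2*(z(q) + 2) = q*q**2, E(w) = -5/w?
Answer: -3441/7 ≈ -491.57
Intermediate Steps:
p(U) = -3
z(q) = -2 + q**3/2 (z(q) = -2 + (q*q**2)/2 = -2 + q**3/2)
(((-27 + 104) + E(-7)) - 46)*z(p(4)) = (((-27 + 104) - 5/(-7)) - 46)*(-2 + (1/2)*(-3)**3) = ((77 - 5*(-1/7)) - 46)*(-2 + (1/2)*(-27)) = ((77 + 5/7) - 46)*(-2 - 27/2) = (544/7 - 46)*(-31/2) = (222/7)*(-31/2) = -3441/7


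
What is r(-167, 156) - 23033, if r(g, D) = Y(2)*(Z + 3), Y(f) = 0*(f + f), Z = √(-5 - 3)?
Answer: -23033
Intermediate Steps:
Z = 2*I*√2 (Z = √(-8) = 2*I*√2 ≈ 2.8284*I)
Y(f) = 0 (Y(f) = 0*(2*f) = 0)
r(g, D) = 0 (r(g, D) = 0*(2*I*√2 + 3) = 0*(3 + 2*I*√2) = 0)
r(-167, 156) - 23033 = 0 - 23033 = -23033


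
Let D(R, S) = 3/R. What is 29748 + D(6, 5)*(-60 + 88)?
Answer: 29762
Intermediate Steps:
29748 + D(6, 5)*(-60 + 88) = 29748 + (3/6)*(-60 + 88) = 29748 + (3*(1/6))*28 = 29748 + (1/2)*28 = 29748 + 14 = 29762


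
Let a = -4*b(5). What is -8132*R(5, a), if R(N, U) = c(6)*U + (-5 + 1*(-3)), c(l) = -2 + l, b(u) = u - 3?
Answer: 325280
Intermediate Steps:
b(u) = -3 + u
a = -8 (a = -4*(-3 + 5) = -4*2 = -8)
R(N, U) = -8 + 4*U (R(N, U) = (-2 + 6)*U + (-5 + 1*(-3)) = 4*U + (-5 - 3) = 4*U - 8 = -8 + 4*U)
-8132*R(5, a) = -8132*(-8 + 4*(-8)) = -8132*(-8 - 32) = -8132*(-40) = 325280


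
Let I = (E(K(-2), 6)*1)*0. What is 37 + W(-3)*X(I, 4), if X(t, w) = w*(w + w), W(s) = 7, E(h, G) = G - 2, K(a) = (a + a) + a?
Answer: 261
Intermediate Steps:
K(a) = 3*a (K(a) = 2*a + a = 3*a)
E(h, G) = -2 + G
I = 0 (I = ((-2 + 6)*1)*0 = (4*1)*0 = 4*0 = 0)
X(t, w) = 2*w² (X(t, w) = w*(2*w) = 2*w²)
37 + W(-3)*X(I, 4) = 37 + 7*(2*4²) = 37 + 7*(2*16) = 37 + 7*32 = 37 + 224 = 261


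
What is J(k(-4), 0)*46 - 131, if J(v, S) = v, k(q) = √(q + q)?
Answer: -131 + 92*I*√2 ≈ -131.0 + 130.11*I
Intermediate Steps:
k(q) = √2*√q (k(q) = √(2*q) = √2*√q)
J(k(-4), 0)*46 - 131 = (√2*√(-4))*46 - 131 = (√2*(2*I))*46 - 131 = (2*I*√2)*46 - 131 = 92*I*√2 - 131 = -131 + 92*I*√2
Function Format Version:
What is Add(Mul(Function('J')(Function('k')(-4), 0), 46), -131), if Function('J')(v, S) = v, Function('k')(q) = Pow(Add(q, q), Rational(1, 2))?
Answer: Add(-131, Mul(92, I, Pow(2, Rational(1, 2)))) ≈ Add(-131.00, Mul(130.11, I))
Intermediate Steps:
Function('k')(q) = Mul(Pow(2, Rational(1, 2)), Pow(q, Rational(1, 2))) (Function('k')(q) = Pow(Mul(2, q), Rational(1, 2)) = Mul(Pow(2, Rational(1, 2)), Pow(q, Rational(1, 2))))
Add(Mul(Function('J')(Function('k')(-4), 0), 46), -131) = Add(Mul(Mul(Pow(2, Rational(1, 2)), Pow(-4, Rational(1, 2))), 46), -131) = Add(Mul(Mul(Pow(2, Rational(1, 2)), Mul(2, I)), 46), -131) = Add(Mul(Mul(2, I, Pow(2, Rational(1, 2))), 46), -131) = Add(Mul(92, I, Pow(2, Rational(1, 2))), -131) = Add(-131, Mul(92, I, Pow(2, Rational(1, 2))))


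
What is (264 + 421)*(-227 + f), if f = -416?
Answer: -440455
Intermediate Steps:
(264 + 421)*(-227 + f) = (264 + 421)*(-227 - 416) = 685*(-643) = -440455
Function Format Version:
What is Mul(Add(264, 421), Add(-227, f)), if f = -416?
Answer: -440455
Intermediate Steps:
Mul(Add(264, 421), Add(-227, f)) = Mul(Add(264, 421), Add(-227, -416)) = Mul(685, -643) = -440455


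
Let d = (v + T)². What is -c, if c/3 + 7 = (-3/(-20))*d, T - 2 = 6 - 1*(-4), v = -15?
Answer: 339/20 ≈ 16.950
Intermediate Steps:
T = 12 (T = 2 + (6 - 1*(-4)) = 2 + (6 + 4) = 2 + 10 = 12)
d = 9 (d = (-15 + 12)² = (-3)² = 9)
c = -339/20 (c = -21 + 3*(-3/(-20)*9) = -21 + 3*(-3*(-1/20)*9) = -21 + 3*((3/20)*9) = -21 + 3*(27/20) = -21 + 81/20 = -339/20 ≈ -16.950)
-c = -1*(-339/20) = 339/20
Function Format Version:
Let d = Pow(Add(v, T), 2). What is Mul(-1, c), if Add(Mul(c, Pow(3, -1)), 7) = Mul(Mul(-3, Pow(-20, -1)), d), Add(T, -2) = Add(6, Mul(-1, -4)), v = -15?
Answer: Rational(339, 20) ≈ 16.950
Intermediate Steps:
T = 12 (T = Add(2, Add(6, Mul(-1, -4))) = Add(2, Add(6, 4)) = Add(2, 10) = 12)
d = 9 (d = Pow(Add(-15, 12), 2) = Pow(-3, 2) = 9)
c = Rational(-339, 20) (c = Add(-21, Mul(3, Mul(Mul(-3, Pow(-20, -1)), 9))) = Add(-21, Mul(3, Mul(Mul(-3, Rational(-1, 20)), 9))) = Add(-21, Mul(3, Mul(Rational(3, 20), 9))) = Add(-21, Mul(3, Rational(27, 20))) = Add(-21, Rational(81, 20)) = Rational(-339, 20) ≈ -16.950)
Mul(-1, c) = Mul(-1, Rational(-339, 20)) = Rational(339, 20)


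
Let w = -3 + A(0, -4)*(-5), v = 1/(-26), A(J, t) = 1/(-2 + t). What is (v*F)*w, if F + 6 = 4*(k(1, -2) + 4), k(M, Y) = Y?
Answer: ⅙ ≈ 0.16667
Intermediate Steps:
v = -1/26 ≈ -0.038462
F = 2 (F = -6 + 4*(-2 + 4) = -6 + 4*2 = -6 + 8 = 2)
w = -13/6 (w = -3 - 5/(-2 - 4) = -3 - 5/(-6) = -3 - ⅙*(-5) = -3 + ⅚ = -13/6 ≈ -2.1667)
(v*F)*w = -1/26*2*(-13/6) = -1/13*(-13/6) = ⅙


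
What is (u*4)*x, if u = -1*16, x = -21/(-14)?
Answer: -96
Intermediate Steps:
x = 3/2 (x = -21*(-1/14) = 3/2 ≈ 1.5000)
u = -16
(u*4)*x = -16*4*(3/2) = -64*3/2 = -96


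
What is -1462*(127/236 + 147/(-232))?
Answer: 955417/6844 ≈ 139.60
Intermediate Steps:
-1462*(127/236 + 147/(-232)) = -1462*(127*(1/236) + 147*(-1/232)) = -1462*(127/236 - 147/232) = -1462*(-1307/13688) = 955417/6844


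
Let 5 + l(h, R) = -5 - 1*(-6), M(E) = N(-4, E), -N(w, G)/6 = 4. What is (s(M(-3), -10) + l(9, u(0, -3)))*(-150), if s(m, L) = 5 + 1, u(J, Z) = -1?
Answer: -300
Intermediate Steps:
N(w, G) = -24 (N(w, G) = -6*4 = -24)
M(E) = -24
l(h, R) = -4 (l(h, R) = -5 + (-5 - 1*(-6)) = -5 + (-5 + 6) = -5 + 1 = -4)
s(m, L) = 6
(s(M(-3), -10) + l(9, u(0, -3)))*(-150) = (6 - 4)*(-150) = 2*(-150) = -300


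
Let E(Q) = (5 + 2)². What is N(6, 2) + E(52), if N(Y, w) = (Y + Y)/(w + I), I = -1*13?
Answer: 527/11 ≈ 47.909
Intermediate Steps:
I = -13
E(Q) = 49 (E(Q) = 7² = 49)
N(Y, w) = 2*Y/(-13 + w) (N(Y, w) = (Y + Y)/(w - 13) = (2*Y)/(-13 + w) = 2*Y/(-13 + w))
N(6, 2) + E(52) = 2*6/(-13 + 2) + 49 = 2*6/(-11) + 49 = 2*6*(-1/11) + 49 = -12/11 + 49 = 527/11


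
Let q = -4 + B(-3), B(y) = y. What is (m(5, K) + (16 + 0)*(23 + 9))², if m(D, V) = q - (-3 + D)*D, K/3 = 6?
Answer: 245025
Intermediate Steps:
K = 18 (K = 3*6 = 18)
q = -7 (q = -4 - 3 = -7)
m(D, V) = -7 - D*(-3 + D) (m(D, V) = -7 - (-3 + D)*D = -7 - D*(-3 + D))
(m(5, K) + (16 + 0)*(23 + 9))² = ((-7 - 1*5² + 3*5) + (16 + 0)*(23 + 9))² = ((-7 - 1*25 + 15) + 16*32)² = ((-7 - 25 + 15) + 512)² = (-17 + 512)² = 495² = 245025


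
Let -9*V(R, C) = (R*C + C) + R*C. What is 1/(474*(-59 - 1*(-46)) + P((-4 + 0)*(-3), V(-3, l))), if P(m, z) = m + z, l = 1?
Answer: -9/55345 ≈ -0.00016262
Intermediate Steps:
V(R, C) = -C/9 - 2*C*R/9 (V(R, C) = -((R*C + C) + R*C)/9 = -((C*R + C) + C*R)/9 = -((C + C*R) + C*R)/9 = -(C + 2*C*R)/9 = -C/9 - 2*C*R/9)
1/(474*(-59 - 1*(-46)) + P((-4 + 0)*(-3), V(-3, l))) = 1/(474*(-59 - 1*(-46)) + ((-4 + 0)*(-3) - ⅑*1*(1 + 2*(-3)))) = 1/(474*(-59 + 46) + (-4*(-3) - ⅑*1*(1 - 6))) = 1/(474*(-13) + (12 - ⅑*1*(-5))) = 1/(-6162 + (12 + 5/9)) = 1/(-6162 + 113/9) = 1/(-55345/9) = -9/55345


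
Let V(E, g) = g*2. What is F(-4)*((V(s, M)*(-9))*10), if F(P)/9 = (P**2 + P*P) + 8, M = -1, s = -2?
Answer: 64800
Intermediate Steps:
V(E, g) = 2*g
F(P) = 72 + 18*P**2 (F(P) = 9*((P**2 + P*P) + 8) = 9*((P**2 + P**2) + 8) = 9*(2*P**2 + 8) = 9*(8 + 2*P**2) = 72 + 18*P**2)
F(-4)*((V(s, M)*(-9))*10) = (72 + 18*(-4)**2)*(((2*(-1))*(-9))*10) = (72 + 18*16)*(-2*(-9)*10) = (72 + 288)*(18*10) = 360*180 = 64800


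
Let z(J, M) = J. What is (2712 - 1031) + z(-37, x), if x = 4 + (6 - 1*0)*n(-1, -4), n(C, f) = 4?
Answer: 1644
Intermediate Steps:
x = 28 (x = 4 + (6 - 1*0)*4 = 4 + (6 + 0)*4 = 4 + 6*4 = 4 + 24 = 28)
(2712 - 1031) + z(-37, x) = (2712 - 1031) - 37 = 1681 - 37 = 1644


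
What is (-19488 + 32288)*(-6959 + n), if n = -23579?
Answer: -390886400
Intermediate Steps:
(-19488 + 32288)*(-6959 + n) = (-19488 + 32288)*(-6959 - 23579) = 12800*(-30538) = -390886400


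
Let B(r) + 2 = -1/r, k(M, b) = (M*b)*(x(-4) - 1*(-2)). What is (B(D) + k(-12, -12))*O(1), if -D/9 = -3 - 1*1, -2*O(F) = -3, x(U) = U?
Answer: -10441/24 ≈ -435.04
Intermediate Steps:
O(F) = 3/2 (O(F) = -½*(-3) = 3/2)
D = 36 (D = -9*(-3 - 1*1) = -9*(-3 - 1) = -9*(-4) = 36)
k(M, b) = -2*M*b (k(M, b) = (M*b)*(-4 - 1*(-2)) = (M*b)*(-4 + 2) = (M*b)*(-2) = -2*M*b)
B(r) = -2 - 1/r
(B(D) + k(-12, -12))*O(1) = ((-2 - 1/36) - 2*(-12)*(-12))*(3/2) = ((-2 - 1*1/36) - 288)*(3/2) = ((-2 - 1/36) - 288)*(3/2) = (-73/36 - 288)*(3/2) = -10441/36*3/2 = -10441/24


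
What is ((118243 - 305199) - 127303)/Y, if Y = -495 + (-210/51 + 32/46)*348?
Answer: 40958423/219723 ≈ 186.41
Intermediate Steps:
Y = -659169/391 (Y = -495 + (-210*1/51 + 32*(1/46))*348 = -495 + (-70/17 + 16/23)*348 = -495 - 1338/391*348 = -495 - 465624/391 = -659169/391 ≈ -1685.9)
((118243 - 305199) - 127303)/Y = ((118243 - 305199) - 127303)/(-659169/391) = (-186956 - 127303)*(-391/659169) = -314259*(-391/659169) = 40958423/219723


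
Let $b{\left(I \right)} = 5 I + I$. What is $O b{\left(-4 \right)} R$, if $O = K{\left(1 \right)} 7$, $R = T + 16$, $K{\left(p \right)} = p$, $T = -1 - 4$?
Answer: $-1848$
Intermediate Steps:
$T = -5$
$R = 11$ ($R = -5 + 16 = 11$)
$b{\left(I \right)} = 6 I$
$O = 7$ ($O = 1 \cdot 7 = 7$)
$O b{\left(-4 \right)} R = 7 \cdot 6 \left(-4\right) 11 = 7 \left(-24\right) 11 = \left(-168\right) 11 = -1848$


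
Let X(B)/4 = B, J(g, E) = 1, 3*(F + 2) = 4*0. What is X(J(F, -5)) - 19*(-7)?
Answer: 137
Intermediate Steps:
F = -2 (F = -2 + (4*0)/3 = -2 + (1/3)*0 = -2 + 0 = -2)
X(B) = 4*B
X(J(F, -5)) - 19*(-7) = 4*1 - 19*(-7) = 4 + 133 = 137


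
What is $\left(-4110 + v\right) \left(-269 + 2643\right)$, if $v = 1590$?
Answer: $-5982480$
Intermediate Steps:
$\left(-4110 + v\right) \left(-269 + 2643\right) = \left(-4110 + 1590\right) \left(-269 + 2643\right) = \left(-2520\right) 2374 = -5982480$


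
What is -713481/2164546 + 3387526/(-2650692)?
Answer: -1152959279006/717193095729 ≈ -1.6076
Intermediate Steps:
-713481/2164546 + 3387526/(-2650692) = -713481*1/2164546 + 3387526*(-1/2650692) = -713481/2164546 - 1693763/1325346 = -1152959279006/717193095729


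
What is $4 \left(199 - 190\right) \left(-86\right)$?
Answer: $-3096$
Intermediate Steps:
$4 \left(199 - 190\right) \left(-86\right) = 4 \cdot 9 \left(-86\right) = 4 \left(-774\right) = -3096$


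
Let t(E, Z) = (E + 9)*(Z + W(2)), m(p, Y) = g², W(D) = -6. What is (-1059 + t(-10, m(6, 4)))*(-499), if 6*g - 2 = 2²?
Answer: 525946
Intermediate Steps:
g = 1 (g = ⅓ + (⅙)*2² = ⅓ + (⅙)*4 = ⅓ + ⅔ = 1)
m(p, Y) = 1 (m(p, Y) = 1² = 1)
t(E, Z) = (-6 + Z)*(9 + E) (t(E, Z) = (E + 9)*(Z - 6) = (9 + E)*(-6 + Z) = (-6 + Z)*(9 + E))
(-1059 + t(-10, m(6, 4)))*(-499) = (-1059 + (-54 - 6*(-10) + 9*1 - 10*1))*(-499) = (-1059 + (-54 + 60 + 9 - 10))*(-499) = (-1059 + 5)*(-499) = -1054*(-499) = 525946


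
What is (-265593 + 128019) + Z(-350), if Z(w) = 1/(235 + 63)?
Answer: -40997051/298 ≈ -1.3757e+5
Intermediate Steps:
Z(w) = 1/298
(-265593 + 128019) + Z(-350) = (-265593 + 128019) + 1/298 = -137574 + 1/298 = -40997051/298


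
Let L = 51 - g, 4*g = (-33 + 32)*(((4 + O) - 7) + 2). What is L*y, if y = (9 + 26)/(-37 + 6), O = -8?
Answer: -6825/124 ≈ -55.040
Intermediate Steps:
y = -35/31 (y = 35/(-31) = 35*(-1/31) = -35/31 ≈ -1.1290)
g = 9/4 (g = ((-33 + 32)*(((4 - 8) - 7) + 2))/4 = (-((-4 - 7) + 2))/4 = (-(-11 + 2))/4 = (-1*(-9))/4 = (¼)*9 = 9/4 ≈ 2.2500)
L = 195/4 (L = 51 - 1*9/4 = 51 - 9/4 = 195/4 ≈ 48.750)
L*y = (195/4)*(-35/31) = -6825/124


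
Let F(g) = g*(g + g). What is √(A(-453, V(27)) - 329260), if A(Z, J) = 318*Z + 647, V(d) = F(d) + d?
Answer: I*√472667 ≈ 687.51*I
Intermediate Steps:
F(g) = 2*g² (F(g) = g*(2*g) = 2*g²)
V(d) = d + 2*d² (V(d) = 2*d² + d = d + 2*d²)
A(Z, J) = 647 + 318*Z
√(A(-453, V(27)) - 329260) = √((647 + 318*(-453)) - 329260) = √((647 - 144054) - 329260) = √(-143407 - 329260) = √(-472667) = I*√472667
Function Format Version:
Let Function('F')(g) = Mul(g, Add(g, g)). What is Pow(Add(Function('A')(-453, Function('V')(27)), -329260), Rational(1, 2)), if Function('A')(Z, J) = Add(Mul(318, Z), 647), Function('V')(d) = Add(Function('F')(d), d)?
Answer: Mul(I, Pow(472667, Rational(1, 2))) ≈ Mul(687.51, I)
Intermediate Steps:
Function('F')(g) = Mul(2, Pow(g, 2)) (Function('F')(g) = Mul(g, Mul(2, g)) = Mul(2, Pow(g, 2)))
Function('V')(d) = Add(d, Mul(2, Pow(d, 2))) (Function('V')(d) = Add(Mul(2, Pow(d, 2)), d) = Add(d, Mul(2, Pow(d, 2))))
Function('A')(Z, J) = Add(647, Mul(318, Z))
Pow(Add(Function('A')(-453, Function('V')(27)), -329260), Rational(1, 2)) = Pow(Add(Add(647, Mul(318, -453)), -329260), Rational(1, 2)) = Pow(Add(Add(647, -144054), -329260), Rational(1, 2)) = Pow(Add(-143407, -329260), Rational(1, 2)) = Pow(-472667, Rational(1, 2)) = Mul(I, Pow(472667, Rational(1, 2)))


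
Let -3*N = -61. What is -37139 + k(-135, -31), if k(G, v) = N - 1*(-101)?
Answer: -111053/3 ≈ -37018.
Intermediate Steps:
N = 61/3 (N = -⅓*(-61) = 61/3 ≈ 20.333)
k(G, v) = 364/3 (k(G, v) = 61/3 - 1*(-101) = 61/3 + 101 = 364/3)
-37139 + k(-135, -31) = -37139 + 364/3 = -111053/3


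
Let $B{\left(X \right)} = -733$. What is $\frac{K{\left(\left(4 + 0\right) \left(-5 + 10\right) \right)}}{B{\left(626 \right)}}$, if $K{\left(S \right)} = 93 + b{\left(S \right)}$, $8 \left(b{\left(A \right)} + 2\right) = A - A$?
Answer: $- \frac{91}{733} \approx -0.12415$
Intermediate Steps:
$b{\left(A \right)} = -2$ ($b{\left(A \right)} = -2 + \frac{A - A}{8} = -2 + \frac{1}{8} \cdot 0 = -2 + 0 = -2$)
$K{\left(S \right)} = 91$ ($K{\left(S \right)} = 93 - 2 = 91$)
$\frac{K{\left(\left(4 + 0\right) \left(-5 + 10\right) \right)}}{B{\left(626 \right)}} = \frac{91}{-733} = 91 \left(- \frac{1}{733}\right) = - \frac{91}{733}$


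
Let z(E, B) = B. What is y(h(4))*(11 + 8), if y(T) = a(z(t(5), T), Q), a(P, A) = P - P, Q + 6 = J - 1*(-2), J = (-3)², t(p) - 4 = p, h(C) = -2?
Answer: 0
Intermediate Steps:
t(p) = 4 + p
J = 9
Q = 5 (Q = -6 + (9 - 1*(-2)) = -6 + (9 + 2) = -6 + 11 = 5)
a(P, A) = 0
y(T) = 0
y(h(4))*(11 + 8) = 0*(11 + 8) = 0*19 = 0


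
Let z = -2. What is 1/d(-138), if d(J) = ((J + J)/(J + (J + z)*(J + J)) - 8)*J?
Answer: 93/102764 ≈ 0.00090499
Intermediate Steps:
d(J) = J*(-8 + 2*J/(J + 2*J*(-2 + J))) (d(J) = ((J + J)/(J + (J - 2)*(J + J)) - 8)*J = ((2*J)/(J + (-2 + J)*(2*J)) - 8)*J = ((2*J)/(J + 2*J*(-2 + J)) - 8)*J = (2*J/(J + 2*J*(-2 + J)) - 8)*J = (-8 + 2*J/(J + 2*J*(-2 + J)))*J = J*(-8 + 2*J/(J + 2*J*(-2 + J))))
1/d(-138) = 1/(2*(-138)*(13 - 8*(-138))/(-3 + 2*(-138))) = 1/(2*(-138)*(13 + 1104)/(-3 - 276)) = 1/(2*(-138)*1117/(-279)) = 1/(2*(-138)*(-1/279)*1117) = 1/(102764/93) = 93/102764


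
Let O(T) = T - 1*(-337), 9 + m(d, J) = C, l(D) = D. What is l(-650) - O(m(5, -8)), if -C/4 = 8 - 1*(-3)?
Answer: -934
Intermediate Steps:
C = -44 (C = -4*(8 - 1*(-3)) = -4*(8 + 3) = -4*11 = -44)
m(d, J) = -53 (m(d, J) = -9 - 44 = -53)
O(T) = 337 + T (O(T) = T + 337 = 337 + T)
l(-650) - O(m(5, -8)) = -650 - (337 - 53) = -650 - 1*284 = -650 - 284 = -934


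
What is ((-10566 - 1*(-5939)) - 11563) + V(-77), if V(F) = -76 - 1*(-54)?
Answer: -16212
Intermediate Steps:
V(F) = -22 (V(F) = -76 + 54 = -22)
((-10566 - 1*(-5939)) - 11563) + V(-77) = ((-10566 - 1*(-5939)) - 11563) - 22 = ((-10566 + 5939) - 11563) - 22 = (-4627 - 11563) - 22 = -16190 - 22 = -16212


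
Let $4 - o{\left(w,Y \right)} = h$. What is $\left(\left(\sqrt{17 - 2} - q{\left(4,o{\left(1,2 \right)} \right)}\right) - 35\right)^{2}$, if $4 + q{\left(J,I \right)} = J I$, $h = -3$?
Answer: $\left(59 - \sqrt{15}\right)^{2} \approx 3039.0$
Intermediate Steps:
$o{\left(w,Y \right)} = 7$ ($o{\left(w,Y \right)} = 4 - -3 = 4 + 3 = 7$)
$q{\left(J,I \right)} = -4 + I J$ ($q{\left(J,I \right)} = -4 + J I = -4 + I J$)
$\left(\left(\sqrt{17 - 2} - q{\left(4,o{\left(1,2 \right)} \right)}\right) - 35\right)^{2} = \left(\left(\sqrt{17 - 2} - \left(-4 + 7 \cdot 4\right)\right) - 35\right)^{2} = \left(\left(\sqrt{15} - \left(-4 + 28\right)\right) - 35\right)^{2} = \left(\left(\sqrt{15} - 24\right) - 35\right)^{2} = \left(\left(-24 + \sqrt{15}\right) - 35\right)^{2} = \left(-59 + \sqrt{15}\right)^{2}$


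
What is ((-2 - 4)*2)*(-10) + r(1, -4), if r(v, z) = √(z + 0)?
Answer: 120 + 2*I ≈ 120.0 + 2.0*I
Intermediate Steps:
r(v, z) = √z
((-2 - 4)*2)*(-10) + r(1, -4) = ((-2 - 4)*2)*(-10) + √(-4) = -6*2*(-10) + 2*I = -12*(-10) + 2*I = 120 + 2*I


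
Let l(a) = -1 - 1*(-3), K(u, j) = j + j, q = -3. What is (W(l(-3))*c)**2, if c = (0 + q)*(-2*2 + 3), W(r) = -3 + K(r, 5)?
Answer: 441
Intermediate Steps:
K(u, j) = 2*j
l(a) = 2 (l(a) = -1 + 3 = 2)
W(r) = 7 (W(r) = -3 + 2*5 = -3 + 10 = 7)
c = 3 (c = (0 - 3)*(-2*2 + 3) = -3*(-4 + 3) = -3*(-1) = 3)
(W(l(-3))*c)**2 = (7*3)**2 = 21**2 = 441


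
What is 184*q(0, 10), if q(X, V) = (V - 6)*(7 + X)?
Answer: 5152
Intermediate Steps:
q(X, V) = (-6 + V)*(7 + X)
184*q(0, 10) = 184*(-42 - 6*0 + 7*10 + 10*0) = 184*(-42 + 0 + 70 + 0) = 184*28 = 5152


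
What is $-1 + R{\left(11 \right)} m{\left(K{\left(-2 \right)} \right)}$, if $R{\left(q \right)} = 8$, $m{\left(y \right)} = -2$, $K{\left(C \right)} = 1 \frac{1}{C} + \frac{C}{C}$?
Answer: $-17$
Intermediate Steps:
$K{\left(C \right)} = 1 + \frac{1}{C}$ ($K{\left(C \right)} = \frac{1}{C} + 1 = 1 + \frac{1}{C}$)
$-1 + R{\left(11 \right)} m{\left(K{\left(-2 \right)} \right)} = -1 + 8 \left(-2\right) = -1 - 16 = -17$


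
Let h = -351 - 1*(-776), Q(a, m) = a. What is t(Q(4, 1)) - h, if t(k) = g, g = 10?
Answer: -415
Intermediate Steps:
h = 425 (h = -351 + 776 = 425)
t(k) = 10
t(Q(4, 1)) - h = 10 - 1*425 = 10 - 425 = -415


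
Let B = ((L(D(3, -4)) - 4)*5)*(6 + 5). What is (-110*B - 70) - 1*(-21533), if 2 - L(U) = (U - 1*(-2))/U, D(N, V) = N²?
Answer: 368617/9 ≈ 40957.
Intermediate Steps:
L(U) = 2 - (2 + U)/U (L(U) = 2 - (U - 1*(-2))/U = 2 - (U + 2)/U = 2 - (2 + U)/U)
B = -1595/9 (B = (((-2 + 3²)/(3²) - 4)*5)*(6 + 5) = (((-2 + 9)/9 - 4)*5)*11 = (((⅑)*7 - 4)*5)*11 = ((7/9 - 4)*5)*11 = -29/9*5*11 = -145/9*11 = -1595/9 ≈ -177.22)
(-110*B - 70) - 1*(-21533) = (-110*(-1595/9) - 70) - 1*(-21533) = (175450/9 - 70) + 21533 = 174820/9 + 21533 = 368617/9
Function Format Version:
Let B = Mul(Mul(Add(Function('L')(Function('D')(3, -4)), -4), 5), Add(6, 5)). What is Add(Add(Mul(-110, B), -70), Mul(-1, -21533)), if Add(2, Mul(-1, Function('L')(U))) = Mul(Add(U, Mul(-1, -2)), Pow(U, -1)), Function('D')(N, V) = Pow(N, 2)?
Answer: Rational(368617, 9) ≈ 40957.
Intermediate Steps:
Function('L')(U) = Add(2, Mul(-1, Pow(U, -1), Add(2, U))) (Function('L')(U) = Add(2, Mul(-1, Mul(Add(U, Mul(-1, -2)), Pow(U, -1)))) = Add(2, Mul(-1, Mul(Add(U, 2), Pow(U, -1)))) = Add(2, Mul(-1, Mul(Add(2, U), Pow(U, -1)))) = Add(2, Mul(-1, Mul(Pow(U, -1), Add(2, U)))) = Add(2, Mul(-1, Pow(U, -1), Add(2, U))))
B = Rational(-1595, 9) (B = Mul(Mul(Add(Mul(Pow(Pow(3, 2), -1), Add(-2, Pow(3, 2))), -4), 5), Add(6, 5)) = Mul(Mul(Add(Mul(Pow(9, -1), Add(-2, 9)), -4), 5), 11) = Mul(Mul(Add(Mul(Rational(1, 9), 7), -4), 5), 11) = Mul(Mul(Add(Rational(7, 9), -4), 5), 11) = Mul(Mul(Rational(-29, 9), 5), 11) = Mul(Rational(-145, 9), 11) = Rational(-1595, 9) ≈ -177.22)
Add(Add(Mul(-110, B), -70), Mul(-1, -21533)) = Add(Add(Mul(-110, Rational(-1595, 9)), -70), Mul(-1, -21533)) = Add(Add(Rational(175450, 9), -70), 21533) = Add(Rational(174820, 9), 21533) = Rational(368617, 9)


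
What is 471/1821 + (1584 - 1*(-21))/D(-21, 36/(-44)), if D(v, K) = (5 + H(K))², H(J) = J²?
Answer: 14337658207/285651772 ≈ 50.193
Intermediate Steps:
D(v, K) = (5 + K²)²
471/1821 + (1584 - 1*(-21))/D(-21, 36/(-44)) = 471/1821 + (1584 - 1*(-21))/((5 + (36/(-44))²)²) = 471*(1/1821) + (1584 + 21)/((5 + (36*(-1/44))²)²) = 157/607 + 1605/((5 + (-9/11)²)²) = 157/607 + 1605/((5 + 81/121)²) = 157/607 + 1605/((686/121)²) = 157/607 + 1605/(470596/14641) = 157/607 + 1605*(14641/470596) = 157/607 + 23498805/470596 = 14337658207/285651772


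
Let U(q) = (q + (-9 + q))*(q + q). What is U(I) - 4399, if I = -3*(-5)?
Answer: -3769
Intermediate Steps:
I = 15
U(q) = 2*q*(-9 + 2*q) (U(q) = (-9 + 2*q)*(2*q) = 2*q*(-9 + 2*q))
U(I) - 4399 = 2*15*(-9 + 2*15) - 4399 = 2*15*(-9 + 30) - 4399 = 2*15*21 - 4399 = 630 - 4399 = -3769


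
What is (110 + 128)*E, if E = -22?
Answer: -5236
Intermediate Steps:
(110 + 128)*E = (110 + 128)*(-22) = 238*(-22) = -5236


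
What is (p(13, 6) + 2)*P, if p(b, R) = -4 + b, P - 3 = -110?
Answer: -1177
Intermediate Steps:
P = -107 (P = 3 - 110 = -107)
(p(13, 6) + 2)*P = ((-4 + 13) + 2)*(-107) = (9 + 2)*(-107) = 11*(-107) = -1177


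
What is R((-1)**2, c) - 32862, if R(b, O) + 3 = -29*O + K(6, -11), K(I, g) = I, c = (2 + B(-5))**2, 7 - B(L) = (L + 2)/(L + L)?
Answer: -3505401/100 ≈ -35054.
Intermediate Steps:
B(L) = 7 - (2 + L)/(2*L) (B(L) = 7 - (L + 2)/(L + L) = 7 - (2 + L)/(2*L))
c = 7569/100 (c = (2 + (13/2 - 1/(-5)))**2 = (2 + (13/2 - 1*(-1/5)))**2 = (2 + (13/2 + 1/5))**2 = (2 + 67/10)**2 = (87/10)**2 = 7569/100 ≈ 75.690)
R(b, O) = 3 - 29*O (R(b, O) = -3 + (-29*O + 6) = -3 + (6 - 29*O) = 3 - 29*O)
R((-1)**2, c) - 32862 = (3 - 29*7569/100) - 32862 = (3 - 219501/100) - 32862 = -219201/100 - 32862 = -3505401/100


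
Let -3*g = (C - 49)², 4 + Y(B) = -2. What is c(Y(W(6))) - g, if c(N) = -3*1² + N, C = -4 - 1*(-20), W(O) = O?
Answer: 354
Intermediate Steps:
Y(B) = -6 (Y(B) = -4 - 2 = -6)
C = 16 (C = -4 + 20 = 16)
g = -363 (g = -(16 - 49)²/3 = -⅓*(-33)² = -⅓*1089 = -363)
c(N) = -3 + N (c(N) = -3*1 + N = -3 + N)
c(Y(W(6))) - g = (-3 - 6) - 1*(-363) = -9 + 363 = 354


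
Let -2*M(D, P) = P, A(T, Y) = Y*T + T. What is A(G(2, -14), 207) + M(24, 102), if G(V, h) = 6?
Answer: 1197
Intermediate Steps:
A(T, Y) = T + T*Y (A(T, Y) = T*Y + T = T + T*Y)
M(D, P) = -P/2
A(G(2, -14), 207) + M(24, 102) = 6*(1 + 207) - ½*102 = 6*208 - 51 = 1248 - 51 = 1197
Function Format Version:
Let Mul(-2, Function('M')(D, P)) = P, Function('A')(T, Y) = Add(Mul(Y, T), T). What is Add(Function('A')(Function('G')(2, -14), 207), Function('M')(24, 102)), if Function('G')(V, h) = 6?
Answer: 1197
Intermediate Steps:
Function('A')(T, Y) = Add(T, Mul(T, Y)) (Function('A')(T, Y) = Add(Mul(T, Y), T) = Add(T, Mul(T, Y)))
Function('M')(D, P) = Mul(Rational(-1, 2), P)
Add(Function('A')(Function('G')(2, -14), 207), Function('M')(24, 102)) = Add(Mul(6, Add(1, 207)), Mul(Rational(-1, 2), 102)) = Add(Mul(6, 208), -51) = Add(1248, -51) = 1197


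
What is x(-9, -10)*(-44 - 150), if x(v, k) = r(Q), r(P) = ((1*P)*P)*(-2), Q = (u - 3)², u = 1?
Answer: 6208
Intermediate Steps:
Q = 4 (Q = (1 - 3)² = (-2)² = 4)
r(P) = -2*P² (r(P) = (P*P)*(-2) = P²*(-2) = -2*P²)
x(v, k) = -32 (x(v, k) = -2*4² = -2*16 = -32)
x(-9, -10)*(-44 - 150) = -32*(-44 - 150) = -32*(-194) = 6208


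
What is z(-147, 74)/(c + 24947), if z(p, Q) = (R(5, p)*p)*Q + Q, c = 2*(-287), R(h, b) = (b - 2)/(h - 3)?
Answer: 810485/24373 ≈ 33.253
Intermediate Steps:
R(h, b) = (-2 + b)/(-3 + h)
c = -574
z(p, Q) = Q + Q*p*(-1 + p/2) (z(p, Q) = (((-2 + p)/(-3 + 5))*p)*Q + Q = (((-2 + p)/2)*p)*Q + Q = ((-1 + p/2)*p)*Q + Q = (p*(-1 + p/2))*Q + Q = Q*p*(-1 + p/2) + Q = Q + Q*p*(-1 + p/2))
z(-147, 74)/(c + 24947) = ((½)*74*(2 - 147*(-2 - 147)))/(-574 + 24947) = ((½)*74*(2 - 147*(-149)))/24373 = ((½)*74*(2 + 21903))*(1/24373) = ((½)*74*21905)*(1/24373) = 810485*(1/24373) = 810485/24373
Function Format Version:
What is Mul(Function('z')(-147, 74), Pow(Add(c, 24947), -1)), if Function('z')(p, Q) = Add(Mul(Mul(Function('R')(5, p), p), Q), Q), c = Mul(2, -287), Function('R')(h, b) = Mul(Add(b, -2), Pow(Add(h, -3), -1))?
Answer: Rational(810485, 24373) ≈ 33.253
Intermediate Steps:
Function('R')(h, b) = Mul(Pow(Add(-3, h), -1), Add(-2, b)) (Function('R')(h, b) = Mul(Add(-2, b), Pow(Add(-3, h), -1)) = Mul(Pow(Add(-3, h), -1), Add(-2, b)))
c = -574
Function('z')(p, Q) = Add(Q, Mul(Q, p, Add(-1, Mul(Rational(1, 2), p)))) (Function('z')(p, Q) = Add(Mul(Mul(Mul(Pow(Add(-3, 5), -1), Add(-2, p)), p), Q), Q) = Add(Mul(Mul(Mul(Pow(2, -1), Add(-2, p)), p), Q), Q) = Add(Mul(Mul(Mul(Rational(1, 2), Add(-2, p)), p), Q), Q) = Add(Mul(Mul(Add(-1, Mul(Rational(1, 2), p)), p), Q), Q) = Add(Mul(Mul(p, Add(-1, Mul(Rational(1, 2), p))), Q), Q) = Add(Mul(Q, p, Add(-1, Mul(Rational(1, 2), p))), Q) = Add(Q, Mul(Q, p, Add(-1, Mul(Rational(1, 2), p)))))
Mul(Function('z')(-147, 74), Pow(Add(c, 24947), -1)) = Mul(Mul(Rational(1, 2), 74, Add(2, Mul(-147, Add(-2, -147)))), Pow(Add(-574, 24947), -1)) = Mul(Mul(Rational(1, 2), 74, Add(2, Mul(-147, -149))), Pow(24373, -1)) = Mul(Mul(Rational(1, 2), 74, Add(2, 21903)), Rational(1, 24373)) = Mul(Mul(Rational(1, 2), 74, 21905), Rational(1, 24373)) = Mul(810485, Rational(1, 24373)) = Rational(810485, 24373)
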